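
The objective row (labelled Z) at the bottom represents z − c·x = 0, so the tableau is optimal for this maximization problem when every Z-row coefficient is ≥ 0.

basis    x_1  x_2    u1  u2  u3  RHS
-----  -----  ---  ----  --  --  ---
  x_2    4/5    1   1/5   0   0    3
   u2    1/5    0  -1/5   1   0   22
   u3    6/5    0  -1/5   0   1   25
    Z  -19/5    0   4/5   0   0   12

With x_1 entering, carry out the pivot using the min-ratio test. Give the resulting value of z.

Ratio test on column x_1 — row 1: 3/(4/5) = 15/4; row 2: 22/(1/5) = 110; row 3: 25/(6/5) = 125/6. Minimum is 15/4 at row 1 (x_2 leaves); pivot element 4/5.
Pivot on row 1; the Z-row RHS becomes 12 − (-19/5)·(15/4) = 105/4.

105/4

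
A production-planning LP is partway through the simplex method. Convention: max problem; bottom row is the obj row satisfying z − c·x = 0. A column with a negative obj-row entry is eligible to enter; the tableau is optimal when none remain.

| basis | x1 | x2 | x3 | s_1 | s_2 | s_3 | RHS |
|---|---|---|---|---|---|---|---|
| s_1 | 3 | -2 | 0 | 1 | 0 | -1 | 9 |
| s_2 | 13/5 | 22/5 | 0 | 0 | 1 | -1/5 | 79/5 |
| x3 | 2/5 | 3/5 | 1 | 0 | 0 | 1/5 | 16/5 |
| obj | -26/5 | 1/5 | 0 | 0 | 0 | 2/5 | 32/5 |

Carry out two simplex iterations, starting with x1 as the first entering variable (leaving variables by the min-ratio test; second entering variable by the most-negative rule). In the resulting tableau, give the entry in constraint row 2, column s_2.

Ratio test on column x1 — row 1: 9/3 = 3; row 2: (79/5)/(13/5) = 79/13; row 3: (16/5)/(2/5) = 8. Minimum is 3 at row 1 (s_1 leaves); pivot element 3.
Divide row 1 by 3; eliminate column x1 from the other rows.
Second iteration: most negative obj-row entry is -49/15 in column x2, so x2 enters.
Ratio test on column x2 — row 1: entry -2/3 ≤ 0; row 2: 8/(92/15) = 30/23; row 3: 2/(13/15) = 30/13. Minimum is 30/23 at row 2 (s_2 leaves); pivot element 92/15.
Divide row 2 by 92/15; eliminate column x2 from the other rows.
After both pivots, the entry at constraint row 2, column s_2 is 15/92.

15/92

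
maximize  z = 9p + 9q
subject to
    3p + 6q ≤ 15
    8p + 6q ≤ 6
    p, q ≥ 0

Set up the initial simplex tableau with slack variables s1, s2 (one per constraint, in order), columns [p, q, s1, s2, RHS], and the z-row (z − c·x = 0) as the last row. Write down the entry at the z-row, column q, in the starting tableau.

-9

The z-row carries the negated objective coefficients: the q entry is -9.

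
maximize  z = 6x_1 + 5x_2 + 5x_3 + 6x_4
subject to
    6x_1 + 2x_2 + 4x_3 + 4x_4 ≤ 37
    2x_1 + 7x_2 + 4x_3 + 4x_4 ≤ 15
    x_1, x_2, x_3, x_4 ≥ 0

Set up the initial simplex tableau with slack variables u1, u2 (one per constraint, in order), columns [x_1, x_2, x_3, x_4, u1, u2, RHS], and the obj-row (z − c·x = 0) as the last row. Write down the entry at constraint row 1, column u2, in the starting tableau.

0

Slack u2 belongs to constraint 2; its column is the unit vector e_2, so the entry in row 1 is 0.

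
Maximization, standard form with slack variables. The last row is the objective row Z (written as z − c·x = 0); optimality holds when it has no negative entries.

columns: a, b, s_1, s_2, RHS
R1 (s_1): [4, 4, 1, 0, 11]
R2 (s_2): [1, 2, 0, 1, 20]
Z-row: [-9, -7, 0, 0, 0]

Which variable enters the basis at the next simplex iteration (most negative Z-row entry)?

a

Negative Z-row entries: a: -9, b: -7.
The most negative is -9 in column a, so a enters.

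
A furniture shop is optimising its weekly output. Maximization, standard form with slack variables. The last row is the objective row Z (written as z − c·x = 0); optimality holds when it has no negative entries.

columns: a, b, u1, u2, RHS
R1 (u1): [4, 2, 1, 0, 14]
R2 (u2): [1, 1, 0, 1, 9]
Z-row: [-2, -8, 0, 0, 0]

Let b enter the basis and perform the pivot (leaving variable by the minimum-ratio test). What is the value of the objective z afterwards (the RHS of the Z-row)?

Ratio test on column b — row 1: 14/2 = 7; row 2: 9/1 = 9. Minimum is 7 at row 1 (u1 leaves); pivot element 2.
Pivot on row 1; the Z-row RHS becomes 0 − (-8)·7 = 56.

56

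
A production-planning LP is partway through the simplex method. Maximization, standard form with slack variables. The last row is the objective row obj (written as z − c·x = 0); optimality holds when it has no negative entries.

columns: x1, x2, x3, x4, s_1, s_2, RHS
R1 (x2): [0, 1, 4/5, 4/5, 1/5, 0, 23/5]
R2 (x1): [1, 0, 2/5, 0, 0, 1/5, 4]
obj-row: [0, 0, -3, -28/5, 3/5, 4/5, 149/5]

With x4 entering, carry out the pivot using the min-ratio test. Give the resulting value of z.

Ratio test on column x4 — row 1: (23/5)/(4/5) = 23/4; row 2: entry 0 ≤ 0. Minimum is 23/4 at row 1 (x2 leaves); pivot element 4/5.
Pivot on row 1; the obj-row RHS becomes 149/5 − (-28/5)·(23/4) = 62.

62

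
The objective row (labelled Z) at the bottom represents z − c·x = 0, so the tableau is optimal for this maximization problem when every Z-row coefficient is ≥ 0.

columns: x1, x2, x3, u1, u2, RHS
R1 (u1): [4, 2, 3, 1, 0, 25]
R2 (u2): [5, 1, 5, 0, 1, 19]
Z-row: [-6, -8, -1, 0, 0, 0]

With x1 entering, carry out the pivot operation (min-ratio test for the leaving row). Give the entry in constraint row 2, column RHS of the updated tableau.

19/5

Ratio test on column x1 — row 1: 25/4 = 25/4; row 2: 19/5 = 19/5. Minimum is 19/5 at row 2 (u2 leaves); pivot element 5.
Divide row 2 by 5; eliminate column x1 from the other rows.
In the new row 2, the RHS entry is the old entry divided by the pivot: 19/5 = 19/5.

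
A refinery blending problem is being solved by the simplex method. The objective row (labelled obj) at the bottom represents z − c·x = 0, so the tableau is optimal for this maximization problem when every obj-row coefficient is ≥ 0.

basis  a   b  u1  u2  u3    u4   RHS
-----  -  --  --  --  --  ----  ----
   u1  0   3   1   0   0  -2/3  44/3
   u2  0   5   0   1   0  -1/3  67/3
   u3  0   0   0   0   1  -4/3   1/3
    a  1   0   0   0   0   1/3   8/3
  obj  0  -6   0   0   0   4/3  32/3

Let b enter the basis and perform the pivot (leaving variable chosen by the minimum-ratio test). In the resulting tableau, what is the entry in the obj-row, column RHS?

562/15

Ratio test on column b — row 1: (44/3)/3 = 44/9; row 2: (67/3)/5 = 67/15; row 3: entry 0 ≤ 0; row 4: entry 0 ≤ 0. Minimum is 67/15 at row 2 (u2 leaves); pivot element 5.
Divide row 2 by 5; eliminate column b from the other rows.
obj-row update in column RHS: 32/3 − (-6)·(67/15) = 562/15.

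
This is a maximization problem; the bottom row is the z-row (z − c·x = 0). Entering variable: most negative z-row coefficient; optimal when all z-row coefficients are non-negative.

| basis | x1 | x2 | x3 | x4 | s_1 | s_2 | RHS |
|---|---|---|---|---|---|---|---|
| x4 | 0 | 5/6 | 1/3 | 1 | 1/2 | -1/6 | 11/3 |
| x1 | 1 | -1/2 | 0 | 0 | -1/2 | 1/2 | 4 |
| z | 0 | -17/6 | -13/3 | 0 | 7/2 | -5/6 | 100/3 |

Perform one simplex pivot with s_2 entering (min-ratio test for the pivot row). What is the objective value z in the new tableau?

Ratio test on column s_2 — row 1: entry -1/6 ≤ 0; row 2: 4/(1/2) = 8. Minimum is 8 at row 2 (x1 leaves); pivot element 1/2.
Pivot on row 2; the z-row RHS becomes 100/3 − (-5/6)·8 = 40.

40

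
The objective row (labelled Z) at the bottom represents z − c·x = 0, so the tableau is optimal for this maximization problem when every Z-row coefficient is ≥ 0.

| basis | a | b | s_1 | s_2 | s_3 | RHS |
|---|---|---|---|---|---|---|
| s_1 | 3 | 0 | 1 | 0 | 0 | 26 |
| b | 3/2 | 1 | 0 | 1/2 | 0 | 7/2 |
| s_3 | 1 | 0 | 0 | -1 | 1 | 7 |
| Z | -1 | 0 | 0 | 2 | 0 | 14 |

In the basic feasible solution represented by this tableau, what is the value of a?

0

a is not in the basis, so in the current basic feasible solution a = 0.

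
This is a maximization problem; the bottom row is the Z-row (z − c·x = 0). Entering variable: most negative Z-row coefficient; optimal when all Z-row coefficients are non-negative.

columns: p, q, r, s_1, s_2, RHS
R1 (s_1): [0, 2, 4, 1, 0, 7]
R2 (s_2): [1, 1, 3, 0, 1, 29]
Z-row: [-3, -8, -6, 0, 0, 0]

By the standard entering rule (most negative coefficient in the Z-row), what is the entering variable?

Negative Z-row entries: p: -3, q: -8, r: -6.
The most negative is -8 in column q, so q enters.

q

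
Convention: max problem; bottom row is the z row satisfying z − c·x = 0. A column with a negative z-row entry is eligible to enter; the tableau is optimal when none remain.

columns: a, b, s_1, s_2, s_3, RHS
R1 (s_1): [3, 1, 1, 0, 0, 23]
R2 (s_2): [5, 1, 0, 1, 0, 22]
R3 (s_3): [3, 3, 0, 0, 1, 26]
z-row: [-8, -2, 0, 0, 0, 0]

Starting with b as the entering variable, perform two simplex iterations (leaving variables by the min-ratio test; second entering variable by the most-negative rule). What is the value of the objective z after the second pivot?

Ratio test on column b — row 1: 23/1 = 23; row 2: 22/1 = 22; row 3: 26/3 = 26/3. Minimum is 26/3 at row 3 (s_3 leaves); pivot element 3.
Pivot on row 3; the z-row RHS becomes 0 − (-2)·(26/3) = 52/3.
Next entering variable (most negative z-row entry -6): a.
Ratio test on column a — row 1: (43/3)/2 = 43/6; row 2: (40/3)/4 = 10/3; row 3: (26/3)/1 = 26/3. Minimum is 10/3 at row 2 (s_2 leaves); pivot element 4.
After the second pivot the z-row RHS is 52/3 − (-6)·(10/3) = 112/3.

112/3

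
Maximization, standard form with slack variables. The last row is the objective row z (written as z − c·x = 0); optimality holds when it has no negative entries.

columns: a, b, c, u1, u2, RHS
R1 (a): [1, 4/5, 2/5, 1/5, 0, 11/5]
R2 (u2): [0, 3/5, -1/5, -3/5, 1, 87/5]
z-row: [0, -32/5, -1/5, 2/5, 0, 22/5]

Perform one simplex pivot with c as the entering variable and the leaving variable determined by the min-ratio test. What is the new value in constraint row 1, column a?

5/2

Ratio test on column c — row 1: (11/5)/(2/5) = 11/2; row 2: entry -1/5 ≤ 0. Minimum is 11/2 at row 1 (a leaves); pivot element 2/5.
Divide row 1 by 2/5; eliminate column c from the other rows.
In the new row 1, the a entry is the old entry divided by the pivot: 1/(2/5) = 5/2.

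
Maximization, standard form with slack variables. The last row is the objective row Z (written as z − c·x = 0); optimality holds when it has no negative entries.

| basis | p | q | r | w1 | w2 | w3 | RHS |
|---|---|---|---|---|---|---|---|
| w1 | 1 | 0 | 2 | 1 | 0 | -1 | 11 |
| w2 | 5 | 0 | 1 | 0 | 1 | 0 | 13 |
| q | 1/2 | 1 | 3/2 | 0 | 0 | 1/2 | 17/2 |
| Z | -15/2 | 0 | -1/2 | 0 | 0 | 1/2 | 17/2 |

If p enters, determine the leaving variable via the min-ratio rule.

Column p entries and ratios — w1: 11/1 = 11; w2: 13/5 = 13/5; q: (17/2)/(1/2) = 17.
Smallest ratio is 13/5 in the row of w2, so w2 leaves.

w2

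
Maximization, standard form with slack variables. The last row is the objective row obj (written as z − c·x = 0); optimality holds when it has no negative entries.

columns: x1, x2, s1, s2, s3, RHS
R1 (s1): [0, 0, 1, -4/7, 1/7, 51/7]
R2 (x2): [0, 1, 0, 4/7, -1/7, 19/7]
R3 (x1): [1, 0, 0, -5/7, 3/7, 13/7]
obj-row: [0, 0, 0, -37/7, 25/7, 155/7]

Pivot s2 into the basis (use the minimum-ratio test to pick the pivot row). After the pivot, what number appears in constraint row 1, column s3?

Ratio test on column s2 — row 1: entry -4/7 ≤ 0; row 2: (19/7)/(4/7) = 19/4; row 3: entry -5/7 ≤ 0. Minimum is 19/4 at row 2 (x2 leaves); pivot element 4/7.
Divide row 2 by 4/7; eliminate column s2 from the other rows.
Row 1 update in column s3: 1/7 − (-4/7)·(-1/4) = 0.

0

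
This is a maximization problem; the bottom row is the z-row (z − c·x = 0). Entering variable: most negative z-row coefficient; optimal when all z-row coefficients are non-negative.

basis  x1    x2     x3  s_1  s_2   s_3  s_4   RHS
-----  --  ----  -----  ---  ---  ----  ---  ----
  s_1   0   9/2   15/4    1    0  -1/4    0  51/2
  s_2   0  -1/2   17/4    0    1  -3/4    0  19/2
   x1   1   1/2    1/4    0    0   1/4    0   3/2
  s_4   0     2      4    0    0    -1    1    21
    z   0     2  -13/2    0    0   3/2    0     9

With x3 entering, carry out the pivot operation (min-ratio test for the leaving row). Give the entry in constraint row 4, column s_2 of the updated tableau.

-16/17

Ratio test on column x3 — row 1: (51/2)/(15/4) = 34/5; row 2: (19/2)/(17/4) = 38/17; row 3: (3/2)/(1/4) = 6; row 4: 21/4 = 21/4. Minimum is 38/17 at row 2 (s_2 leaves); pivot element 17/4.
Divide row 2 by 17/4; eliminate column x3 from the other rows.
Row 4 update in column s_2: 0 − 4·(4/17) = -16/17.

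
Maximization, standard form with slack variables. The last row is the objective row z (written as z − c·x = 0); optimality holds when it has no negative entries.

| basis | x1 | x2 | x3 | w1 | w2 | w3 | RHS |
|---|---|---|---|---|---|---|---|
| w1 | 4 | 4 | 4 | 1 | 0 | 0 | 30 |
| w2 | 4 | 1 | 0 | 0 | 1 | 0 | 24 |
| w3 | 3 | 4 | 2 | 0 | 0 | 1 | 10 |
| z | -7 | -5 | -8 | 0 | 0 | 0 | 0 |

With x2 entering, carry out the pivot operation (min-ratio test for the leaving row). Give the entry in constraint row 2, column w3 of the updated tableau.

Ratio test on column x2 — row 1: 30/4 = 15/2; row 2: 24/1 = 24; row 3: 10/4 = 5/2. Minimum is 5/2 at row 3 (w3 leaves); pivot element 4.
Divide row 3 by 4; eliminate column x2 from the other rows.
Row 2 update in column w3: 0 − 1·(1/4) = -1/4.

-1/4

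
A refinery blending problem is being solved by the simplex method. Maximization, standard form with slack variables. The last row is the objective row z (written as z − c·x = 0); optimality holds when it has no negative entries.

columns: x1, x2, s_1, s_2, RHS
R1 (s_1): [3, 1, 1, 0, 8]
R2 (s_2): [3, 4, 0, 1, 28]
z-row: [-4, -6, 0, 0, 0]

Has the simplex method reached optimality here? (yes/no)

The z-row has a negative entry -6 in column x2, so it is not optimal.

no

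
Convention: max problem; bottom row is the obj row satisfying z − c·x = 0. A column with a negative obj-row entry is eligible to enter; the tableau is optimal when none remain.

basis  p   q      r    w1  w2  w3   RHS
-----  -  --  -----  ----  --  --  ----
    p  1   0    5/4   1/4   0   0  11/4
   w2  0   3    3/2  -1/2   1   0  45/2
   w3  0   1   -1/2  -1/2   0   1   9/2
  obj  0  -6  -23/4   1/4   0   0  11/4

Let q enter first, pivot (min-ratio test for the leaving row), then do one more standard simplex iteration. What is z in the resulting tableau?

Ratio test on column q — row 1: entry 0 ≤ 0; row 2: (45/2)/3 = 15/2; row 3: (9/2)/1 = 9/2. Minimum is 9/2 at row 3 (w3 leaves); pivot element 1.
Pivot on row 3; the obj-row RHS becomes 11/4 − (-6)·(9/2) = 119/4.
Next entering variable (most negative obj-row entry -35/4): r.
Ratio test on column r — row 1: (11/4)/(5/4) = 11/5; row 2: 9/3 = 3; row 3: entry -1/2 ≤ 0. Minimum is 11/5 at row 1 (p leaves); pivot element 5/4.
After the second pivot the obj-row RHS is 119/4 − (-35/4)·(11/5) = 49.

49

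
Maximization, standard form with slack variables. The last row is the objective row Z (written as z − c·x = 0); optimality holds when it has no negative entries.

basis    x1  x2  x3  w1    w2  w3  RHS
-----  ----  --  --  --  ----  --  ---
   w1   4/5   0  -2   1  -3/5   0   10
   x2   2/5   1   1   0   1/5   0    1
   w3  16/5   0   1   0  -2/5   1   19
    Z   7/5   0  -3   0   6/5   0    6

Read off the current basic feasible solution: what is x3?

0

x3 is not in the basis, so in the current basic feasible solution x3 = 0.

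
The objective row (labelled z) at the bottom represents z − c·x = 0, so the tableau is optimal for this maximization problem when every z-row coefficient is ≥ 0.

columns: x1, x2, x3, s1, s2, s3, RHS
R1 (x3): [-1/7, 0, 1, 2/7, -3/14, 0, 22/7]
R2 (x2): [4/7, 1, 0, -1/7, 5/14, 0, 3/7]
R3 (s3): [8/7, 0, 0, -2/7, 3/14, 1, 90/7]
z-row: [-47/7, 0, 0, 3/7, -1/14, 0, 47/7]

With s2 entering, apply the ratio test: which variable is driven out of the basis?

Column s2 entries and ratios — x3: -3/14 ≤ 0, skip; x2: (3/7)/(5/14) = 6/5; s3: (90/7)/(3/14) = 60.
Smallest ratio is 6/5 in the row of x2, so x2 leaves.

x2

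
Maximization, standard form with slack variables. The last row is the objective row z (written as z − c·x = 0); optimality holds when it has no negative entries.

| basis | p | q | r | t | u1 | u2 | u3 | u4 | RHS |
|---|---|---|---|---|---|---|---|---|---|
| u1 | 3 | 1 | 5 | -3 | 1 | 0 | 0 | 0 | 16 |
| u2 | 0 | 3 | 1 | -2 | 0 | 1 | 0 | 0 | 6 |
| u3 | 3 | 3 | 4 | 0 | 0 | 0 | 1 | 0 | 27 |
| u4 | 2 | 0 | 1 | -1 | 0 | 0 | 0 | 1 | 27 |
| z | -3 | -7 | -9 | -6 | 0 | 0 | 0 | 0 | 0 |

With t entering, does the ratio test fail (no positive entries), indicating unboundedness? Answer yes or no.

yes

Every constraint-row entry in column t is ≤ 0, so increasing t is unbounded.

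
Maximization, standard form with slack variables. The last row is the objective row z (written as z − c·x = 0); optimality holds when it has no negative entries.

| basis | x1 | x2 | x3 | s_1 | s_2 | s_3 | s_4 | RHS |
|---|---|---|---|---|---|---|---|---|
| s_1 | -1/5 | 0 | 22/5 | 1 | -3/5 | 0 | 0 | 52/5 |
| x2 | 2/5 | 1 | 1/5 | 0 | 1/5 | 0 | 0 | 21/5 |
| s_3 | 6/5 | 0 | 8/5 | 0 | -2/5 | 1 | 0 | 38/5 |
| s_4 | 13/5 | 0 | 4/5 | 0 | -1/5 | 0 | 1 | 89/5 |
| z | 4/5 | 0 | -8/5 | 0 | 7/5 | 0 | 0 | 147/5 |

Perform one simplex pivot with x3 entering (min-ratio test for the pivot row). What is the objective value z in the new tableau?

365/11

Ratio test on column x3 — row 1: (52/5)/(22/5) = 26/11; row 2: (21/5)/(1/5) = 21; row 3: (38/5)/(8/5) = 19/4; row 4: (89/5)/(4/5) = 89/4. Minimum is 26/11 at row 1 (s_1 leaves); pivot element 22/5.
Pivot on row 1; the z-row RHS becomes 147/5 − (-8/5)·(26/11) = 365/11.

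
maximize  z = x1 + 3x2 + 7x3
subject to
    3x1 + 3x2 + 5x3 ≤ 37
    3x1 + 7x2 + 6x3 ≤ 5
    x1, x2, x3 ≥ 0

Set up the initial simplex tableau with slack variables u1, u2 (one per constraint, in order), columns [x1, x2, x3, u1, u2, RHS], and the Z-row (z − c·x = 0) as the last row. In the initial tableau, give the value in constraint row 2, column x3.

Constraint 2 has coefficient 6 on x3.

6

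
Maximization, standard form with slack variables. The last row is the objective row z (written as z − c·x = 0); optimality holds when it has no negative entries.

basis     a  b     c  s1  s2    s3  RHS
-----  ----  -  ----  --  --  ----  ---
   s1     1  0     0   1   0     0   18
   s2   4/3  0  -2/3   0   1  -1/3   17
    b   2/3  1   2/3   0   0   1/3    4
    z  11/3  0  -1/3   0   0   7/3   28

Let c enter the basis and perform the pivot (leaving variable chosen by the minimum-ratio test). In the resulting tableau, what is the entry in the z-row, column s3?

Ratio test on column c — row 1: entry 0 ≤ 0; row 2: entry -2/3 ≤ 0; row 3: 4/(2/3) = 6. Minimum is 6 at row 3 (b leaves); pivot element 2/3.
Divide row 3 by 2/3; eliminate column c from the other rows.
z-row update in column s3: 7/3 − (-1/3)·(1/2) = 5/2.

5/2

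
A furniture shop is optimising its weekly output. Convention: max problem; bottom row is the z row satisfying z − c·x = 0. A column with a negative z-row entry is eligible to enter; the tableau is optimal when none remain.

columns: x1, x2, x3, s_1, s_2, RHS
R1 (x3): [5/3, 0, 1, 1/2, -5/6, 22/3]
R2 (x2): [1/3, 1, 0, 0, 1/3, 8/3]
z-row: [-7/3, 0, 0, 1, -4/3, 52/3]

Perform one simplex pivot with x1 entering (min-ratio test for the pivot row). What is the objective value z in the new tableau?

138/5

Ratio test on column x1 — row 1: (22/3)/(5/3) = 22/5; row 2: (8/3)/(1/3) = 8. Minimum is 22/5 at row 1 (x3 leaves); pivot element 5/3.
Pivot on row 1; the z-row RHS becomes 52/3 − (-7/3)·(22/5) = 138/5.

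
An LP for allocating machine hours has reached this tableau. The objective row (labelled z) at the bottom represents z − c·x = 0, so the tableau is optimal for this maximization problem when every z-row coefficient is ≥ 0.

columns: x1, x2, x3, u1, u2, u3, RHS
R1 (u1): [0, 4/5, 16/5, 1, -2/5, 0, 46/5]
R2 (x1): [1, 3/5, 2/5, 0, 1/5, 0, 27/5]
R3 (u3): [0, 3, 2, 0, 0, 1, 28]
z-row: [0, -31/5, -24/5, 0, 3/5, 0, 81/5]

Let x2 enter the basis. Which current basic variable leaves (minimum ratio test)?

Column x2 entries and ratios — u1: (46/5)/(4/5) = 23/2; x1: (27/5)/(3/5) = 9; u3: 28/3 = 28/3.
Smallest ratio is 9 in the row of x1, so x1 leaves.

x1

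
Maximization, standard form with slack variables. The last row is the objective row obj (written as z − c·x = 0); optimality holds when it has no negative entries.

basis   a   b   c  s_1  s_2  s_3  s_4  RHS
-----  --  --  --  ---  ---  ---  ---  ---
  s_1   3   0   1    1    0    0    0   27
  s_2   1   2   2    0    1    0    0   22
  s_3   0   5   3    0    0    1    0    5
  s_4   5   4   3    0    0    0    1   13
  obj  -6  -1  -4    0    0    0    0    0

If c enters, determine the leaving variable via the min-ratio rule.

Column c entries and ratios — s_1: 27/1 = 27; s_2: 22/2 = 11; s_3: 5/3 = 5/3; s_4: 13/3 = 13/3.
Smallest ratio is 5/3 in the row of s_3, so s_3 leaves.

s_3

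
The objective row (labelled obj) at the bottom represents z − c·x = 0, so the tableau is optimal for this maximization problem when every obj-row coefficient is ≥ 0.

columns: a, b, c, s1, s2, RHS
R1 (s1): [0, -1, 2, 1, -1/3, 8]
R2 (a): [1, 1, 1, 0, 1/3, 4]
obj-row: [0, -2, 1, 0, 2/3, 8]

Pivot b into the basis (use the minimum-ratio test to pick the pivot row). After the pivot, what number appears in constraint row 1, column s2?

0

Ratio test on column b — row 1: entry -1 ≤ 0; row 2: 4/1 = 4. Minimum is 4 at row 2 (a leaves); pivot element 1.
Divide row 2 by 1; eliminate column b from the other rows.
Row 1 update in column s2: -1/3 − (-1)·(1/3) = 0.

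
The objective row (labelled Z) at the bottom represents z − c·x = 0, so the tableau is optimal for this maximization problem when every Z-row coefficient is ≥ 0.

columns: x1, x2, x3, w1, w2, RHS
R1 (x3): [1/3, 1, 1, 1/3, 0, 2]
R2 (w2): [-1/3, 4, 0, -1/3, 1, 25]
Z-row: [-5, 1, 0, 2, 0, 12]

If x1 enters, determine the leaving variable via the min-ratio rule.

x3

Column x1 entries and ratios — x3: 2/(1/3) = 6; w2: -1/3 ≤ 0, skip.
Smallest ratio is 6 in the row of x3, so x3 leaves.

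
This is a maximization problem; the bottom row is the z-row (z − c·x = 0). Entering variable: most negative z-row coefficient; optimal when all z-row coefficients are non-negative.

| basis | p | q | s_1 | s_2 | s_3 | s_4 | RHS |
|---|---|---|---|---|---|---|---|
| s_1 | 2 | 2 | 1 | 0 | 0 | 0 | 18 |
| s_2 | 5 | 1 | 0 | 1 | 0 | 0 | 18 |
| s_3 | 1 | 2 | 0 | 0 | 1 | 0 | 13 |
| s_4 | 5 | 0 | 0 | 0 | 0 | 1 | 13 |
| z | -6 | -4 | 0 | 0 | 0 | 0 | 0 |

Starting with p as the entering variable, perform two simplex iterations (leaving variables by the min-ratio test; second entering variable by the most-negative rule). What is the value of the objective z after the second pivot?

Ratio test on column p — row 1: 18/2 = 9; row 2: 18/5 = 18/5; row 3: 13/1 = 13; row 4: 13/5 = 13/5. Minimum is 13/5 at row 4 (s_4 leaves); pivot element 5.
Pivot on row 4; the z-row RHS becomes 0 − (-6)·(13/5) = 78/5.
Next entering variable (most negative z-row entry -4): q.
Ratio test on column q — row 1: (64/5)/2 = 32/5; row 2: 5/1 = 5; row 3: (52/5)/2 = 26/5; row 4: entry 0 ≤ 0. Minimum is 5 at row 2 (s_2 leaves); pivot element 1.
After the second pivot the z-row RHS is 78/5 − (-4)·5 = 178/5.

178/5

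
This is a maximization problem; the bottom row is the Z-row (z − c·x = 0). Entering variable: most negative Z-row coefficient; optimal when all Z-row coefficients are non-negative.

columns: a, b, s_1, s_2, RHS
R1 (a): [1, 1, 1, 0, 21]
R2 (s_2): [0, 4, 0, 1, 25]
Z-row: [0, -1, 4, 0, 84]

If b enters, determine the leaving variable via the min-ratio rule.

s_2

Column b entries and ratios — a: 21/1 = 21; s_2: 25/4 = 25/4.
Smallest ratio is 25/4 in the row of s_2, so s_2 leaves.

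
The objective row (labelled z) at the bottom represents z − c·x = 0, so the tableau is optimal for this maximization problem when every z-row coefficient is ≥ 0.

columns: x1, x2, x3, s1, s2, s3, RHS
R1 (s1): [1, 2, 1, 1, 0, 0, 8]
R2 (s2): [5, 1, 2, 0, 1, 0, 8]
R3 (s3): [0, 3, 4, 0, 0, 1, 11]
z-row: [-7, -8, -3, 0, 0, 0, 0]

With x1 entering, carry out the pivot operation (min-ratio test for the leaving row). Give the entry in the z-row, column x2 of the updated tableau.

Ratio test on column x1 — row 1: 8/1 = 8; row 2: 8/5 = 8/5; row 3: entry 0 ≤ 0. Minimum is 8/5 at row 2 (s2 leaves); pivot element 5.
Divide row 2 by 5; eliminate column x1 from the other rows.
z-row update in column x2: -8 − (-7)·(1/5) = -33/5.

-33/5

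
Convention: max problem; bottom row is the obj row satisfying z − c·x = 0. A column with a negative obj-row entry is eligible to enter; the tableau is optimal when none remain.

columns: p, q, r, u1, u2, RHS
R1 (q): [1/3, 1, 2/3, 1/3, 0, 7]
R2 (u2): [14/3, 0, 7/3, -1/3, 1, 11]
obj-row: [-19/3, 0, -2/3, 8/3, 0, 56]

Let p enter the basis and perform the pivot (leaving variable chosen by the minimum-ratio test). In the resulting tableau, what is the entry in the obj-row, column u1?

Ratio test on column p — row 1: 7/(1/3) = 21; row 2: 11/(14/3) = 33/14. Minimum is 33/14 at row 2 (u2 leaves); pivot element 14/3.
Divide row 2 by 14/3; eliminate column p from the other rows.
obj-row update in column u1: 8/3 − (-19/3)·(-1/14) = 31/14.

31/14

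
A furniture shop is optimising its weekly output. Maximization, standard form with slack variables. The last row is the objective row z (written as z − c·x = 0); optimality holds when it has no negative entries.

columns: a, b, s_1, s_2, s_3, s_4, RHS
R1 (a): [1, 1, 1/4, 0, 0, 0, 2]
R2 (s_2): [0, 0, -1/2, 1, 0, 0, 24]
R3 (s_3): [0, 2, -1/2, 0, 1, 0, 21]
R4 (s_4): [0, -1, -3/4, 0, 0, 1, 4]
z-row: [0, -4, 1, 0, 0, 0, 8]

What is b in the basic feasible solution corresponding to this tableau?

b is not in the basis, so in the current basic feasible solution b = 0.

0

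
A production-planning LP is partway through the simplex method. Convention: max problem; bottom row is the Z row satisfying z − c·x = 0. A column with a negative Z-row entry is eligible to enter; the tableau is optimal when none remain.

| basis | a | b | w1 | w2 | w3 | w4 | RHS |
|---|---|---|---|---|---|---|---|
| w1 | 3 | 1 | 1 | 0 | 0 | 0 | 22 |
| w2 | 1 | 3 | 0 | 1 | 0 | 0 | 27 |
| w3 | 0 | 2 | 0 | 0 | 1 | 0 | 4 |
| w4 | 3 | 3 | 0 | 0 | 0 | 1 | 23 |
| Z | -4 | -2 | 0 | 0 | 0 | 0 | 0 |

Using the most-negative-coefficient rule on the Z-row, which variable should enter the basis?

Negative Z-row entries: a: -4, b: -2.
The most negative is -4 in column a, so a enters.

a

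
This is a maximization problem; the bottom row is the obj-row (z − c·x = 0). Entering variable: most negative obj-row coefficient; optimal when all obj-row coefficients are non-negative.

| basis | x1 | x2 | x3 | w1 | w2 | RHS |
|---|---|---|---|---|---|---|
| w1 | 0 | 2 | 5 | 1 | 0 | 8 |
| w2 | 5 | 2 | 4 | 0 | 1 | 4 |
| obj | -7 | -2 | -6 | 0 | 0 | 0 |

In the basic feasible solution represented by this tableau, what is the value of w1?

w1 is basic (row 1); its value is the RHS of that row, 8.

8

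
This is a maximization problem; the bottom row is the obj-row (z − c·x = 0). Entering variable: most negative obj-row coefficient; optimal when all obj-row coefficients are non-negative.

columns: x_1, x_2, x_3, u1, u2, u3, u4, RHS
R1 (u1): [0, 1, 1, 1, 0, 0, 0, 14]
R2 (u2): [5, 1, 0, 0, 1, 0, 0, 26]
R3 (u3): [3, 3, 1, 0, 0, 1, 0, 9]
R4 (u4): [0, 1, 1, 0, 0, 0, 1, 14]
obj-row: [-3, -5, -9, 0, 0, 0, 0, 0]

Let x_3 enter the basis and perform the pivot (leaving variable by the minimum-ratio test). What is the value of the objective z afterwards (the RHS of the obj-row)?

Ratio test on column x_3 — row 1: 14/1 = 14; row 2: entry 0 ≤ 0; row 3: 9/1 = 9; row 4: 14/1 = 14. Minimum is 9 at row 3 (u3 leaves); pivot element 1.
Pivot on row 3; the obj-row RHS becomes 0 − (-9)·9 = 81.

81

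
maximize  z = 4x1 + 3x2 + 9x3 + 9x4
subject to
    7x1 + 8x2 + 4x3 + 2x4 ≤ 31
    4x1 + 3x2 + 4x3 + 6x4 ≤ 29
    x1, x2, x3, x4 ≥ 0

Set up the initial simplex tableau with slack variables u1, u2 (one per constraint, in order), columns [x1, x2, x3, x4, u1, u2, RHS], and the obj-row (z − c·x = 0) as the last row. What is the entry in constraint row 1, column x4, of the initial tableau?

Constraint 1 has coefficient 2 on x4.

2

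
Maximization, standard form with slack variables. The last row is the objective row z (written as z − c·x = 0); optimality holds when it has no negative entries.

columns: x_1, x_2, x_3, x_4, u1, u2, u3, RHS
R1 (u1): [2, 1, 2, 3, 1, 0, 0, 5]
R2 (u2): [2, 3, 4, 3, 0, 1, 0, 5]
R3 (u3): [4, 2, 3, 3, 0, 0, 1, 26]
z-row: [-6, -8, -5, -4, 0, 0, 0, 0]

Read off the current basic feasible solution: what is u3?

26

u3 is basic (row 3); its value is the RHS of that row, 26.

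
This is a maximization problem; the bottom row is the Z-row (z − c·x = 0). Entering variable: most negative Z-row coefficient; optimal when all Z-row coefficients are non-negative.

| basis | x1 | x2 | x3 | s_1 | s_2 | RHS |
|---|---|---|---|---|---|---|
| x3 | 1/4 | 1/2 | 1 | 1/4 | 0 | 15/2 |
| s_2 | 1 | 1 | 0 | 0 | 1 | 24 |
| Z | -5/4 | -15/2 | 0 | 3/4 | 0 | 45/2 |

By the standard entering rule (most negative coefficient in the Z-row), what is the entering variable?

x2

Negative Z-row entries: x1: -5/4, x2: -15/2.
The most negative is -15/2 in column x2, so x2 enters.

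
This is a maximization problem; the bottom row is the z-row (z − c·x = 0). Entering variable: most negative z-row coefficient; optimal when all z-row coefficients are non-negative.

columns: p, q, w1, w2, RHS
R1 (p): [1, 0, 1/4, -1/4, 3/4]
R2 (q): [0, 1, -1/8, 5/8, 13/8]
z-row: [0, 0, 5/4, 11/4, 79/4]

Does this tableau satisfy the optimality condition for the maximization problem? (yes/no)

yes

Every z-row coefficient is ≥ 0, so the tableau is optimal.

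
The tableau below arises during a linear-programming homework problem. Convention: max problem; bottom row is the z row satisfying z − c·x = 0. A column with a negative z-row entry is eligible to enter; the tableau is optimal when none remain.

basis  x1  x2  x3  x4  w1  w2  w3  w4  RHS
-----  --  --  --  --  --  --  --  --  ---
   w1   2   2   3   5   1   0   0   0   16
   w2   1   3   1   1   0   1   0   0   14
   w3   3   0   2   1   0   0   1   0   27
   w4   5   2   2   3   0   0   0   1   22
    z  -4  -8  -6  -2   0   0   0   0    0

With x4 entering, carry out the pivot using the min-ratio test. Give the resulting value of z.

32/5

Ratio test on column x4 — row 1: 16/5 = 16/5; row 2: 14/1 = 14; row 3: 27/1 = 27; row 4: 22/3 = 22/3. Minimum is 16/5 at row 1 (w1 leaves); pivot element 5.
Pivot on row 1; the z-row RHS becomes 0 − (-2)·(16/5) = 32/5.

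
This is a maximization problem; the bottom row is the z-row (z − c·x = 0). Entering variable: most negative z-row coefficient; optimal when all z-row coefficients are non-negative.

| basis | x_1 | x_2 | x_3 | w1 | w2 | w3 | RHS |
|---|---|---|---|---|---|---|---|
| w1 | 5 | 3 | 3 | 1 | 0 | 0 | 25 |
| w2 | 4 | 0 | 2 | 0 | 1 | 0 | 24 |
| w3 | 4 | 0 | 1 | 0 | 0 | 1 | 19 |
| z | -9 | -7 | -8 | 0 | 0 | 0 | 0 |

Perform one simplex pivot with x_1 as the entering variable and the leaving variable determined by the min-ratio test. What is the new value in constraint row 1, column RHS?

Ratio test on column x_1 — row 1: 25/5 = 5; row 2: 24/4 = 6; row 3: 19/4 = 19/4. Minimum is 19/4 at row 3 (w3 leaves); pivot element 4.
Divide row 3 by 4; eliminate column x_1 from the other rows.
Row 1 update in column RHS: 25 − 5·(19/4) = 5/4.

5/4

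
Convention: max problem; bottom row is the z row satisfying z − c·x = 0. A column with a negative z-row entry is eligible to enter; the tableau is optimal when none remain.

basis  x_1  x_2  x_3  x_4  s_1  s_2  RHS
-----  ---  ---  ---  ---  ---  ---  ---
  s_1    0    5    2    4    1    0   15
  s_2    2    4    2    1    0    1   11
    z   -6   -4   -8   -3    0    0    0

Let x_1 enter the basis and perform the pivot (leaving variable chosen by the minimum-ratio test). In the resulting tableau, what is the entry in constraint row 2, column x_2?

Ratio test on column x_1 — row 1: entry 0 ≤ 0; row 2: 11/2 = 11/2. Minimum is 11/2 at row 2 (s_2 leaves); pivot element 2.
Divide row 2 by 2; eliminate column x_1 from the other rows.
In the new row 2, the x_2 entry is the old entry divided by the pivot: 4/2 = 2.

2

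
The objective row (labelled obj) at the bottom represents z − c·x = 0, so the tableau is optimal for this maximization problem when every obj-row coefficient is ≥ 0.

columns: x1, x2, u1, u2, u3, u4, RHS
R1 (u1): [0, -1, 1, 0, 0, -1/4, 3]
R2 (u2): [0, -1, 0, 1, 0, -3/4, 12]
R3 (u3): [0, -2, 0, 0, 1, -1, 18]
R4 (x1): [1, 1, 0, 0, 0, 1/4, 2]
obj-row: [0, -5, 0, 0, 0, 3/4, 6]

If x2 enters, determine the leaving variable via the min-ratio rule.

Column x2 entries and ratios — u1: -1 ≤ 0, skip; u2: -1 ≤ 0, skip; u3: -2 ≤ 0, skip; x1: 2/1 = 2.
Smallest ratio is 2 in the row of x1, so x1 leaves.

x1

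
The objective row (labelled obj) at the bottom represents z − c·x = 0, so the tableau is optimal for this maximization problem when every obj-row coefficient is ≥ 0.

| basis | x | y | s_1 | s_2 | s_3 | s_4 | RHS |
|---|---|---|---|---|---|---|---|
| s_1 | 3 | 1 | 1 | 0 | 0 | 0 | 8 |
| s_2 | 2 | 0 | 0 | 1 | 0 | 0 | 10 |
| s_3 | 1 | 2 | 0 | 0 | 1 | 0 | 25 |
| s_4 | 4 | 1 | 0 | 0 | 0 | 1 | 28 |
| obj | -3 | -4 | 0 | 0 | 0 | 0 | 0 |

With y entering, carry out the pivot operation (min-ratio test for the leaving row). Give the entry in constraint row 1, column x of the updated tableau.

3

Ratio test on column y — row 1: 8/1 = 8; row 2: entry 0 ≤ 0; row 3: 25/2 = 25/2; row 4: 28/1 = 28. Minimum is 8 at row 1 (s_1 leaves); pivot element 1.
Divide row 1 by 1; eliminate column y from the other rows.
In the new row 1, the x entry is the old entry divided by the pivot: 3/1 = 3.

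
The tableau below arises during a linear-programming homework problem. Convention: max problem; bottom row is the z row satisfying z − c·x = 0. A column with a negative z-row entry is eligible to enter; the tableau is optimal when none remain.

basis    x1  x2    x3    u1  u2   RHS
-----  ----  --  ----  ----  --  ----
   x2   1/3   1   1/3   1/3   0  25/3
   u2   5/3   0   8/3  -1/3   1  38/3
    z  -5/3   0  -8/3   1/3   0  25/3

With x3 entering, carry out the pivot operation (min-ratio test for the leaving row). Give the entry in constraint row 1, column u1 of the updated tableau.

3/8

Ratio test on column x3 — row 1: (25/3)/(1/3) = 25; row 2: (38/3)/(8/3) = 19/4. Minimum is 19/4 at row 2 (u2 leaves); pivot element 8/3.
Divide row 2 by 8/3; eliminate column x3 from the other rows.
Row 1 update in column u1: 1/3 − (1/3)·(-1/8) = 3/8.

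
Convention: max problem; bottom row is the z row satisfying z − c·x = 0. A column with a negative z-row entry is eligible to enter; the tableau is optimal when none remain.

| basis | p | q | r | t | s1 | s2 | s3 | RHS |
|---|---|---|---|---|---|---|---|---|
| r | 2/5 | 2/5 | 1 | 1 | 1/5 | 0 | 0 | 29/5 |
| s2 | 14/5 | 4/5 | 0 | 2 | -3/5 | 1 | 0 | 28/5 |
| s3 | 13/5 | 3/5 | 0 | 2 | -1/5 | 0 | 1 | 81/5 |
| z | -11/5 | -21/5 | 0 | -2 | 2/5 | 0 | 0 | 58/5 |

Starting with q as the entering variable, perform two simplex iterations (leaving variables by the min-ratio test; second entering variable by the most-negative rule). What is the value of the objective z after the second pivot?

115/2

Ratio test on column q — row 1: (29/5)/(2/5) = 29/2; row 2: (28/5)/(4/5) = 7; row 3: (81/5)/(3/5) = 27. Minimum is 7 at row 2 (s2 leaves); pivot element 4/5.
Pivot on row 2; the z-row RHS becomes 58/5 − (-21/5)·7 = 41.
Next entering variable (most negative z-row entry -11/4): s1.
Ratio test on column s1 — row 1: 3/(1/2) = 6; row 2: entry -3/4 ≤ 0; row 3: 12/(1/4) = 48. Minimum is 6 at row 1 (r leaves); pivot element 1/2.
After the second pivot the z-row RHS is 41 − (-11/4)·6 = 115/2.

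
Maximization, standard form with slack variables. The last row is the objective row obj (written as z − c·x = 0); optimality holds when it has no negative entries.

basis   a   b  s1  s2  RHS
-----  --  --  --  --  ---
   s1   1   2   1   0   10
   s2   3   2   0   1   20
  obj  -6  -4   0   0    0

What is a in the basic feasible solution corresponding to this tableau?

0

a is not in the basis, so in the current basic feasible solution a = 0.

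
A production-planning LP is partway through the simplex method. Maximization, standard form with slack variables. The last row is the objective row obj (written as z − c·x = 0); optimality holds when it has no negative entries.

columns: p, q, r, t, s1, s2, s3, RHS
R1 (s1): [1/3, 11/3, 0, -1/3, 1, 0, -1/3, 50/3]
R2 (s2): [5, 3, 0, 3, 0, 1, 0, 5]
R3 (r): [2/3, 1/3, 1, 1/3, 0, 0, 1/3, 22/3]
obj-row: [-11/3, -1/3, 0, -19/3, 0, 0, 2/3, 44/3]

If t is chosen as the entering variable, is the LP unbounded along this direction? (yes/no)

Column t has positive entries in row(s) 2, 3, so the ratio test bounds it — not unbounded.

no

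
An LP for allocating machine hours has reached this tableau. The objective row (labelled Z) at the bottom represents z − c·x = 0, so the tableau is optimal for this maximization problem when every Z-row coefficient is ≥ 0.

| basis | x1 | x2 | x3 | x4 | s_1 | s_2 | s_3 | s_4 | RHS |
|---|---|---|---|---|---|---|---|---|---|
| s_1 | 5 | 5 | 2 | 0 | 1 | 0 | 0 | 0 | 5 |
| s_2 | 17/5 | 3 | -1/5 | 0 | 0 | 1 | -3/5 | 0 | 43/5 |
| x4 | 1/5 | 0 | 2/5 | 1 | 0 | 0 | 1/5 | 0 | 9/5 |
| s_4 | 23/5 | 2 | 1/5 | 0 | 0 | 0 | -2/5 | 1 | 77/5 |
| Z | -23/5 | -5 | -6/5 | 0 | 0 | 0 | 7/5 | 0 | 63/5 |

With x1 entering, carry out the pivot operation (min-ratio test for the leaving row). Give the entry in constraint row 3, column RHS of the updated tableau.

8/5

Ratio test on column x1 — row 1: 5/5 = 1; row 2: (43/5)/(17/5) = 43/17; row 3: (9/5)/(1/5) = 9; row 4: (77/5)/(23/5) = 77/23. Minimum is 1 at row 1 (s_1 leaves); pivot element 5.
Divide row 1 by 5; eliminate column x1 from the other rows.
Row 3 update in column RHS: 9/5 − (1/5)·1 = 8/5.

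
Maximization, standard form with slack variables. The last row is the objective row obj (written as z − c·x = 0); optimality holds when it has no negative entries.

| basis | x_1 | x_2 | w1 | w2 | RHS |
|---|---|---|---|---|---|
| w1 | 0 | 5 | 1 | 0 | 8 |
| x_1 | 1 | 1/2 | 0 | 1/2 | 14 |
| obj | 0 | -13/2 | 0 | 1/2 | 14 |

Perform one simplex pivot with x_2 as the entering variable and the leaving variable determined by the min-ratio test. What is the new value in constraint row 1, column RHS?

Ratio test on column x_2 — row 1: 8/5 = 8/5; row 2: 14/(1/2) = 28. Minimum is 8/5 at row 1 (w1 leaves); pivot element 5.
Divide row 1 by 5; eliminate column x_2 from the other rows.
In the new row 1, the RHS entry is the old entry divided by the pivot: 8/5 = 8/5.

8/5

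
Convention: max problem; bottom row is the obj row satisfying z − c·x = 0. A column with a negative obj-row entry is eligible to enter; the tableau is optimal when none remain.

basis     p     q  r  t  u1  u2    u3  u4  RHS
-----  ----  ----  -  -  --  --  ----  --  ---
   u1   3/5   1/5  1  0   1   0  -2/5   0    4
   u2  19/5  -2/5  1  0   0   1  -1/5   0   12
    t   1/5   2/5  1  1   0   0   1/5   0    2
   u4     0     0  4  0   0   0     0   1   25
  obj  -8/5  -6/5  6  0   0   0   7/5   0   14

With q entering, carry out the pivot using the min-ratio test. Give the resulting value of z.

Ratio test on column q — row 1: 4/(1/5) = 20; row 2: entry -2/5 ≤ 0; row 3: 2/(2/5) = 5; row 4: entry 0 ≤ 0. Minimum is 5 at row 3 (t leaves); pivot element 2/5.
Pivot on row 3; the obj-row RHS becomes 14 − (-6/5)·5 = 20.

20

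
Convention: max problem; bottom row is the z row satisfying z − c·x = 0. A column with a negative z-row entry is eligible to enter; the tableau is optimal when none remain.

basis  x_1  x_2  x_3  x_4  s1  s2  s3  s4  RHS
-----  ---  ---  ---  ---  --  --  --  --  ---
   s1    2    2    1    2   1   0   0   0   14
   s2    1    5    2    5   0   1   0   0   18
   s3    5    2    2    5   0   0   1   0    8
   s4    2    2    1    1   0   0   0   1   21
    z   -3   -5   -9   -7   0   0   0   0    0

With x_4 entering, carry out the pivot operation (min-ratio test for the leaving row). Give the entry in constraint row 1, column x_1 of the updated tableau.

0

Ratio test on column x_4 — row 1: 14/2 = 7; row 2: 18/5 = 18/5; row 3: 8/5 = 8/5; row 4: 21/1 = 21. Minimum is 8/5 at row 3 (s3 leaves); pivot element 5.
Divide row 3 by 5; eliminate column x_4 from the other rows.
Row 1 update in column x_1: 2 − 2·1 = 0.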